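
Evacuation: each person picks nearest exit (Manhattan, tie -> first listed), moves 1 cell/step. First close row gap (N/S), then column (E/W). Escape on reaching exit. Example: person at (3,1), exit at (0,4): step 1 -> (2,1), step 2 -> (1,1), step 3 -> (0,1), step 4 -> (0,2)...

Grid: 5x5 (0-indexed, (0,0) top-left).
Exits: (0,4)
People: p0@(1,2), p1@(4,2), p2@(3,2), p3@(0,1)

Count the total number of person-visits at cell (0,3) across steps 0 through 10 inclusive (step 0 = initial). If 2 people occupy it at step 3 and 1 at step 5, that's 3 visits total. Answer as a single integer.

Answer: 4

Derivation:
Step 0: p0@(1,2) p1@(4,2) p2@(3,2) p3@(0,1) -> at (0,3): 0 [-], cum=0
Step 1: p0@(0,2) p1@(3,2) p2@(2,2) p3@(0,2) -> at (0,3): 0 [-], cum=0
Step 2: p0@(0,3) p1@(2,2) p2@(1,2) p3@(0,3) -> at (0,3): 2 [p0,p3], cum=2
Step 3: p0@ESC p1@(1,2) p2@(0,2) p3@ESC -> at (0,3): 0 [-], cum=2
Step 4: p0@ESC p1@(0,2) p2@(0,3) p3@ESC -> at (0,3): 1 [p2], cum=3
Step 5: p0@ESC p1@(0,3) p2@ESC p3@ESC -> at (0,3): 1 [p1], cum=4
Step 6: p0@ESC p1@ESC p2@ESC p3@ESC -> at (0,3): 0 [-], cum=4
Total visits = 4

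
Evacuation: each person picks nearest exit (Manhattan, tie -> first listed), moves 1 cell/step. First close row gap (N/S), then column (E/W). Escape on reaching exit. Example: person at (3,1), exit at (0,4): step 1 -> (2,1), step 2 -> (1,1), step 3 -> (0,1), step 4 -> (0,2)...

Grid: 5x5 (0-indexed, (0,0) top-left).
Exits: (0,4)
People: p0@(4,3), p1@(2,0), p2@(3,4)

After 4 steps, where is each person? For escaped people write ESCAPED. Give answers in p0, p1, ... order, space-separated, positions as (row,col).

Step 1: p0:(4,3)->(3,3) | p1:(2,0)->(1,0) | p2:(3,4)->(2,4)
Step 2: p0:(3,3)->(2,3) | p1:(1,0)->(0,0) | p2:(2,4)->(1,4)
Step 3: p0:(2,3)->(1,3) | p1:(0,0)->(0,1) | p2:(1,4)->(0,4)->EXIT
Step 4: p0:(1,3)->(0,3) | p1:(0,1)->(0,2) | p2:escaped

(0,3) (0,2) ESCAPED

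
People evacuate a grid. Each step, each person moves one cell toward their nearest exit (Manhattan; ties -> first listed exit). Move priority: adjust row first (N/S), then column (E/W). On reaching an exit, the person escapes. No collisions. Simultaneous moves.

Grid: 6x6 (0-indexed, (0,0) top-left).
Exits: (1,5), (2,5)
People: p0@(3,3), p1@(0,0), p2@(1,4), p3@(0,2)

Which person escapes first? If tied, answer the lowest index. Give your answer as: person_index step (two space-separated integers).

Step 1: p0:(3,3)->(2,3) | p1:(0,0)->(1,0) | p2:(1,4)->(1,5)->EXIT | p3:(0,2)->(1,2)
Step 2: p0:(2,3)->(2,4) | p1:(1,0)->(1,1) | p2:escaped | p3:(1,2)->(1,3)
Step 3: p0:(2,4)->(2,5)->EXIT | p1:(1,1)->(1,2) | p2:escaped | p3:(1,3)->(1,4)
Step 4: p0:escaped | p1:(1,2)->(1,3) | p2:escaped | p3:(1,4)->(1,5)->EXIT
Step 5: p0:escaped | p1:(1,3)->(1,4) | p2:escaped | p3:escaped
Step 6: p0:escaped | p1:(1,4)->(1,5)->EXIT | p2:escaped | p3:escaped
Exit steps: [3, 6, 1, 4]
First to escape: p2 at step 1

Answer: 2 1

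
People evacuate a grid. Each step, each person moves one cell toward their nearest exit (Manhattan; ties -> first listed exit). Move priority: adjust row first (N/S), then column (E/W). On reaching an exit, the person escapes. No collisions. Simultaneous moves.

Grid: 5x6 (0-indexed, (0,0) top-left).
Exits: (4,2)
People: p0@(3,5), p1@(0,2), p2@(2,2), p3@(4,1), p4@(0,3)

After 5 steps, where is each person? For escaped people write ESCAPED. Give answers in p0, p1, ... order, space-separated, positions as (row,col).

Step 1: p0:(3,5)->(4,5) | p1:(0,2)->(1,2) | p2:(2,2)->(3,2) | p3:(4,1)->(4,2)->EXIT | p4:(0,3)->(1,3)
Step 2: p0:(4,5)->(4,4) | p1:(1,2)->(2,2) | p2:(3,2)->(4,2)->EXIT | p3:escaped | p4:(1,3)->(2,3)
Step 3: p0:(4,4)->(4,3) | p1:(2,2)->(3,2) | p2:escaped | p3:escaped | p4:(2,3)->(3,3)
Step 4: p0:(4,3)->(4,2)->EXIT | p1:(3,2)->(4,2)->EXIT | p2:escaped | p3:escaped | p4:(3,3)->(4,3)
Step 5: p0:escaped | p1:escaped | p2:escaped | p3:escaped | p4:(4,3)->(4,2)->EXIT

ESCAPED ESCAPED ESCAPED ESCAPED ESCAPED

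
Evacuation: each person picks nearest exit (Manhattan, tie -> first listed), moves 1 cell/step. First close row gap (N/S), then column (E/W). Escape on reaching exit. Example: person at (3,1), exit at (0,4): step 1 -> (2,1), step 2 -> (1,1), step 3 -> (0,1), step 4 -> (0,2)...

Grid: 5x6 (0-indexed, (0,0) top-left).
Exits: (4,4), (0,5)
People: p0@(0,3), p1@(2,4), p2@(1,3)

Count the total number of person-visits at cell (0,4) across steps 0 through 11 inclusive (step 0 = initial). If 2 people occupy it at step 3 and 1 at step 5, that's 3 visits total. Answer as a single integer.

Answer: 2

Derivation:
Step 0: p0@(0,3) p1@(2,4) p2@(1,3) -> at (0,4): 0 [-], cum=0
Step 1: p0@(0,4) p1@(3,4) p2@(0,3) -> at (0,4): 1 [p0], cum=1
Step 2: p0@ESC p1@ESC p2@(0,4) -> at (0,4): 1 [p2], cum=2
Step 3: p0@ESC p1@ESC p2@ESC -> at (0,4): 0 [-], cum=2
Total visits = 2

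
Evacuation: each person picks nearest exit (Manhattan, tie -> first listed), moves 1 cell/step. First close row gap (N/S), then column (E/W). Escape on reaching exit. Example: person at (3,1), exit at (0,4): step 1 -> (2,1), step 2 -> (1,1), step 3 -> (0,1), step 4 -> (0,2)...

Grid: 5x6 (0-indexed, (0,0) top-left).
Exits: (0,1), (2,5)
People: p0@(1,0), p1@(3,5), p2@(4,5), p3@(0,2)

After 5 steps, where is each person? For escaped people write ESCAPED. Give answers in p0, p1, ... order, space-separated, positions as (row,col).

Step 1: p0:(1,0)->(0,0) | p1:(3,5)->(2,5)->EXIT | p2:(4,5)->(3,5) | p3:(0,2)->(0,1)->EXIT
Step 2: p0:(0,0)->(0,1)->EXIT | p1:escaped | p2:(3,5)->(2,5)->EXIT | p3:escaped

ESCAPED ESCAPED ESCAPED ESCAPED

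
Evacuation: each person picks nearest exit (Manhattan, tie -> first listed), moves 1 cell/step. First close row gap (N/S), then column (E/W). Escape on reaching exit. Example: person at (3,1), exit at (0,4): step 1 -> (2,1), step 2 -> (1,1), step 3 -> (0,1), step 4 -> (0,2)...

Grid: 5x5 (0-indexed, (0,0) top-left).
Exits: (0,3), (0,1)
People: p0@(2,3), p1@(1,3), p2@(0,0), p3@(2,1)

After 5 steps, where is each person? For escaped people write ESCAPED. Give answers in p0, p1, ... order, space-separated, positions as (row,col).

Step 1: p0:(2,3)->(1,3) | p1:(1,3)->(0,3)->EXIT | p2:(0,0)->(0,1)->EXIT | p3:(2,1)->(1,1)
Step 2: p0:(1,3)->(0,3)->EXIT | p1:escaped | p2:escaped | p3:(1,1)->(0,1)->EXIT

ESCAPED ESCAPED ESCAPED ESCAPED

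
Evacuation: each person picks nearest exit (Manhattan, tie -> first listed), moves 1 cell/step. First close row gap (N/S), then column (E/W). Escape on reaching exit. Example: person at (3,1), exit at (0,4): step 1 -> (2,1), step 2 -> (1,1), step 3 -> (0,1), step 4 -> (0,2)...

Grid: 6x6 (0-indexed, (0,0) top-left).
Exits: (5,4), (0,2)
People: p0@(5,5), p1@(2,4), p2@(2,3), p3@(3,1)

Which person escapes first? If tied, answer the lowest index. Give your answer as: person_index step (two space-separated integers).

Step 1: p0:(5,5)->(5,4)->EXIT | p1:(2,4)->(3,4) | p2:(2,3)->(1,3) | p3:(3,1)->(2,1)
Step 2: p0:escaped | p1:(3,4)->(4,4) | p2:(1,3)->(0,3) | p3:(2,1)->(1,1)
Step 3: p0:escaped | p1:(4,4)->(5,4)->EXIT | p2:(0,3)->(0,2)->EXIT | p3:(1,1)->(0,1)
Step 4: p0:escaped | p1:escaped | p2:escaped | p3:(0,1)->(0,2)->EXIT
Exit steps: [1, 3, 3, 4]
First to escape: p0 at step 1

Answer: 0 1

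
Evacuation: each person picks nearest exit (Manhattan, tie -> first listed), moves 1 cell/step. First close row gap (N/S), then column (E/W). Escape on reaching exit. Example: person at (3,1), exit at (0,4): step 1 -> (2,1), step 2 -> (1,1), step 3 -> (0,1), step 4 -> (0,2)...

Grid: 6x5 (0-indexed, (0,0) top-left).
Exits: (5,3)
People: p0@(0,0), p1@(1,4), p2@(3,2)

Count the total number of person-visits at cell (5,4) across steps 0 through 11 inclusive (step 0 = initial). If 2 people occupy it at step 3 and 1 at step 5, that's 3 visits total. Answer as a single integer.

Answer: 1

Derivation:
Step 0: p0@(0,0) p1@(1,4) p2@(3,2) -> at (5,4): 0 [-], cum=0
Step 1: p0@(1,0) p1@(2,4) p2@(4,2) -> at (5,4): 0 [-], cum=0
Step 2: p0@(2,0) p1@(3,4) p2@(5,2) -> at (5,4): 0 [-], cum=0
Step 3: p0@(3,0) p1@(4,4) p2@ESC -> at (5,4): 0 [-], cum=0
Step 4: p0@(4,0) p1@(5,4) p2@ESC -> at (5,4): 1 [p1], cum=1
Step 5: p0@(5,0) p1@ESC p2@ESC -> at (5,4): 0 [-], cum=1
Step 6: p0@(5,1) p1@ESC p2@ESC -> at (5,4): 0 [-], cum=1
Step 7: p0@(5,2) p1@ESC p2@ESC -> at (5,4): 0 [-], cum=1
Step 8: p0@ESC p1@ESC p2@ESC -> at (5,4): 0 [-], cum=1
Total visits = 1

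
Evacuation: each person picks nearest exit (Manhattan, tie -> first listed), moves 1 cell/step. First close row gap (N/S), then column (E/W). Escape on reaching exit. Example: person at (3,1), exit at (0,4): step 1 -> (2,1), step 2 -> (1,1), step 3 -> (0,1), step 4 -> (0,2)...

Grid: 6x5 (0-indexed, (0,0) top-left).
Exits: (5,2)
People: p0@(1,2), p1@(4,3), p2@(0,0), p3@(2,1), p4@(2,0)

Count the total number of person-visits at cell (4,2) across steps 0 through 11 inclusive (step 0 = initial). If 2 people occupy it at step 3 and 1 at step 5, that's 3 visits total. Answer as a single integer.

Answer: 1

Derivation:
Step 0: p0@(1,2) p1@(4,3) p2@(0,0) p3@(2,1) p4@(2,0) -> at (4,2): 0 [-], cum=0
Step 1: p0@(2,2) p1@(5,3) p2@(1,0) p3@(3,1) p4@(3,0) -> at (4,2): 0 [-], cum=0
Step 2: p0@(3,2) p1@ESC p2@(2,0) p3@(4,1) p4@(4,0) -> at (4,2): 0 [-], cum=0
Step 3: p0@(4,2) p1@ESC p2@(3,0) p3@(5,1) p4@(5,0) -> at (4,2): 1 [p0], cum=1
Step 4: p0@ESC p1@ESC p2@(4,0) p3@ESC p4@(5,1) -> at (4,2): 0 [-], cum=1
Step 5: p0@ESC p1@ESC p2@(5,0) p3@ESC p4@ESC -> at (4,2): 0 [-], cum=1
Step 6: p0@ESC p1@ESC p2@(5,1) p3@ESC p4@ESC -> at (4,2): 0 [-], cum=1
Step 7: p0@ESC p1@ESC p2@ESC p3@ESC p4@ESC -> at (4,2): 0 [-], cum=1
Total visits = 1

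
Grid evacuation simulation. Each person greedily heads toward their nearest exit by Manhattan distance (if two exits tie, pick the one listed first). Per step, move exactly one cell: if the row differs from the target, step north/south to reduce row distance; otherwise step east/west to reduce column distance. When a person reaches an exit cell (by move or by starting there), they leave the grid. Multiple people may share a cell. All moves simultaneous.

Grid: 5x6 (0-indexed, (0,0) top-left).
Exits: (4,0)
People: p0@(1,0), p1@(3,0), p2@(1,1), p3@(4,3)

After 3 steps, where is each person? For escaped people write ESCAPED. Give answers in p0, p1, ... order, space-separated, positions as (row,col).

Step 1: p0:(1,0)->(2,0) | p1:(3,0)->(4,0)->EXIT | p2:(1,1)->(2,1) | p3:(4,3)->(4,2)
Step 2: p0:(2,0)->(3,0) | p1:escaped | p2:(2,1)->(3,1) | p3:(4,2)->(4,1)
Step 3: p0:(3,0)->(4,0)->EXIT | p1:escaped | p2:(3,1)->(4,1) | p3:(4,1)->(4,0)->EXIT

ESCAPED ESCAPED (4,1) ESCAPED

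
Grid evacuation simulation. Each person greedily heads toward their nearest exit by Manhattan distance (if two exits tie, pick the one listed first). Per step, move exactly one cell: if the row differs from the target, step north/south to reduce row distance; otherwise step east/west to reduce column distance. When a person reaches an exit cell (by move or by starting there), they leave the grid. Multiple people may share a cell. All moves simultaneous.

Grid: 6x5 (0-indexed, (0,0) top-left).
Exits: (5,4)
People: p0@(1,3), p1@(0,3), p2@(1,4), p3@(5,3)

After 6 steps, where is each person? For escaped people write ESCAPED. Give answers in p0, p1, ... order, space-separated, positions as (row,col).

Step 1: p0:(1,3)->(2,3) | p1:(0,3)->(1,3) | p2:(1,4)->(2,4) | p3:(5,3)->(5,4)->EXIT
Step 2: p0:(2,3)->(3,3) | p1:(1,3)->(2,3) | p2:(2,4)->(3,4) | p3:escaped
Step 3: p0:(3,3)->(4,3) | p1:(2,3)->(3,3) | p2:(3,4)->(4,4) | p3:escaped
Step 4: p0:(4,3)->(5,3) | p1:(3,3)->(4,3) | p2:(4,4)->(5,4)->EXIT | p3:escaped
Step 5: p0:(5,3)->(5,4)->EXIT | p1:(4,3)->(5,3) | p2:escaped | p3:escaped
Step 6: p0:escaped | p1:(5,3)->(5,4)->EXIT | p2:escaped | p3:escaped

ESCAPED ESCAPED ESCAPED ESCAPED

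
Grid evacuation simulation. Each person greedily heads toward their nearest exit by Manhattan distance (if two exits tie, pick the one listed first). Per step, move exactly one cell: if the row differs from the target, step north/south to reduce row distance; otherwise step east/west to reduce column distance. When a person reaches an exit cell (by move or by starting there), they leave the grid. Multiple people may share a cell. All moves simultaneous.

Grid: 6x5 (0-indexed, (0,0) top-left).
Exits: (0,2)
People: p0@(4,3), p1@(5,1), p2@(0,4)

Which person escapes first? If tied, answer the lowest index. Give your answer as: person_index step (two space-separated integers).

Answer: 2 2

Derivation:
Step 1: p0:(4,3)->(3,3) | p1:(5,1)->(4,1) | p2:(0,4)->(0,3)
Step 2: p0:(3,3)->(2,3) | p1:(4,1)->(3,1) | p2:(0,3)->(0,2)->EXIT
Step 3: p0:(2,3)->(1,3) | p1:(3,1)->(2,1) | p2:escaped
Step 4: p0:(1,3)->(0,3) | p1:(2,1)->(1,1) | p2:escaped
Step 5: p0:(0,3)->(0,2)->EXIT | p1:(1,1)->(0,1) | p2:escaped
Step 6: p0:escaped | p1:(0,1)->(0,2)->EXIT | p2:escaped
Exit steps: [5, 6, 2]
First to escape: p2 at step 2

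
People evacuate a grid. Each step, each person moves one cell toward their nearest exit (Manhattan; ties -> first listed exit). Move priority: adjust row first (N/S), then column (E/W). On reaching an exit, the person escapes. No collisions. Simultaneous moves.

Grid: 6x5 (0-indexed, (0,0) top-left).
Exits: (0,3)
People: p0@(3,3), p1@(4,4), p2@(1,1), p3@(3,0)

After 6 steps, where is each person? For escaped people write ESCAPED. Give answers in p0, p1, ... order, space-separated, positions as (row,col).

Step 1: p0:(3,3)->(2,3) | p1:(4,4)->(3,4) | p2:(1,1)->(0,1) | p3:(3,0)->(2,0)
Step 2: p0:(2,3)->(1,3) | p1:(3,4)->(2,4) | p2:(0,1)->(0,2) | p3:(2,0)->(1,0)
Step 3: p0:(1,3)->(0,3)->EXIT | p1:(2,4)->(1,4) | p2:(0,2)->(0,3)->EXIT | p3:(1,0)->(0,0)
Step 4: p0:escaped | p1:(1,4)->(0,4) | p2:escaped | p3:(0,0)->(0,1)
Step 5: p0:escaped | p1:(0,4)->(0,3)->EXIT | p2:escaped | p3:(0,1)->(0,2)
Step 6: p0:escaped | p1:escaped | p2:escaped | p3:(0,2)->(0,3)->EXIT

ESCAPED ESCAPED ESCAPED ESCAPED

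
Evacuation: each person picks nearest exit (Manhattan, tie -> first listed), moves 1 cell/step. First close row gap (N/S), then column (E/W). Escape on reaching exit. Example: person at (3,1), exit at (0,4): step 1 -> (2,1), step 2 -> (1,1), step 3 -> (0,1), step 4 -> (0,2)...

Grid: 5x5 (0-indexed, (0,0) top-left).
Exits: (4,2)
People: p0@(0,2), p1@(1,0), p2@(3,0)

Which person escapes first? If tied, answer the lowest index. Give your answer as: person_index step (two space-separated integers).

Answer: 2 3

Derivation:
Step 1: p0:(0,2)->(1,2) | p1:(1,0)->(2,0) | p2:(3,0)->(4,0)
Step 2: p0:(1,2)->(2,2) | p1:(2,0)->(3,0) | p2:(4,0)->(4,1)
Step 3: p0:(2,2)->(3,2) | p1:(3,0)->(4,0) | p2:(4,1)->(4,2)->EXIT
Step 4: p0:(3,2)->(4,2)->EXIT | p1:(4,0)->(4,1) | p2:escaped
Step 5: p0:escaped | p1:(4,1)->(4,2)->EXIT | p2:escaped
Exit steps: [4, 5, 3]
First to escape: p2 at step 3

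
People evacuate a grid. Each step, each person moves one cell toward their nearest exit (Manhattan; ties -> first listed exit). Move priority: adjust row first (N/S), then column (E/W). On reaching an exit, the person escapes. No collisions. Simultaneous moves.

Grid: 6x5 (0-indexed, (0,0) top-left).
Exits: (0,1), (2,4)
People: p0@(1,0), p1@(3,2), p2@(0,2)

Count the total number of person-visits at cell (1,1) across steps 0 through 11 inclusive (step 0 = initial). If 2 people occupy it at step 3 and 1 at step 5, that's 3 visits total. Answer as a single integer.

Answer: 0

Derivation:
Step 0: p0@(1,0) p1@(3,2) p2@(0,2) -> at (1,1): 0 [-], cum=0
Step 1: p0@(0,0) p1@(2,2) p2@ESC -> at (1,1): 0 [-], cum=0
Step 2: p0@ESC p1@(2,3) p2@ESC -> at (1,1): 0 [-], cum=0
Step 3: p0@ESC p1@ESC p2@ESC -> at (1,1): 0 [-], cum=0
Total visits = 0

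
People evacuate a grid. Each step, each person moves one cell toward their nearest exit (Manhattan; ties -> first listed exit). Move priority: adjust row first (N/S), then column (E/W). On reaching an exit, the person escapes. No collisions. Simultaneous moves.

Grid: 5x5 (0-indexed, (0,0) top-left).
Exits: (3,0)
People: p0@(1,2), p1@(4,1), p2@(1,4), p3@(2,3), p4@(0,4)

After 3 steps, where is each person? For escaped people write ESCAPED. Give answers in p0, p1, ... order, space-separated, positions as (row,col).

Step 1: p0:(1,2)->(2,2) | p1:(4,1)->(3,1) | p2:(1,4)->(2,4) | p3:(2,3)->(3,3) | p4:(0,4)->(1,4)
Step 2: p0:(2,2)->(3,2) | p1:(3,1)->(3,0)->EXIT | p2:(2,4)->(3,4) | p3:(3,3)->(3,2) | p4:(1,4)->(2,4)
Step 3: p0:(3,2)->(3,1) | p1:escaped | p2:(3,4)->(3,3) | p3:(3,2)->(3,1) | p4:(2,4)->(3,4)

(3,1) ESCAPED (3,3) (3,1) (3,4)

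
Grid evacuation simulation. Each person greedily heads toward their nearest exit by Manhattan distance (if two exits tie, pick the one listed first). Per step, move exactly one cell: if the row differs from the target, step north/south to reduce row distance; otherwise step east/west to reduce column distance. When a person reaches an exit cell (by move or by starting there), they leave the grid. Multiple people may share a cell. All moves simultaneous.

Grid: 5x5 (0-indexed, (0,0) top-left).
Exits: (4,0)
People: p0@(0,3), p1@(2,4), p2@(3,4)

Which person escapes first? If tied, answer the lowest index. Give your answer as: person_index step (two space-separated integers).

Answer: 2 5

Derivation:
Step 1: p0:(0,3)->(1,3) | p1:(2,4)->(3,4) | p2:(3,4)->(4,4)
Step 2: p0:(1,3)->(2,3) | p1:(3,4)->(4,4) | p2:(4,4)->(4,3)
Step 3: p0:(2,3)->(3,3) | p1:(4,4)->(4,3) | p2:(4,3)->(4,2)
Step 4: p0:(3,3)->(4,3) | p1:(4,3)->(4,2) | p2:(4,2)->(4,1)
Step 5: p0:(4,3)->(4,2) | p1:(4,2)->(4,1) | p2:(4,1)->(4,0)->EXIT
Step 6: p0:(4,2)->(4,1) | p1:(4,1)->(4,0)->EXIT | p2:escaped
Step 7: p0:(4,1)->(4,0)->EXIT | p1:escaped | p2:escaped
Exit steps: [7, 6, 5]
First to escape: p2 at step 5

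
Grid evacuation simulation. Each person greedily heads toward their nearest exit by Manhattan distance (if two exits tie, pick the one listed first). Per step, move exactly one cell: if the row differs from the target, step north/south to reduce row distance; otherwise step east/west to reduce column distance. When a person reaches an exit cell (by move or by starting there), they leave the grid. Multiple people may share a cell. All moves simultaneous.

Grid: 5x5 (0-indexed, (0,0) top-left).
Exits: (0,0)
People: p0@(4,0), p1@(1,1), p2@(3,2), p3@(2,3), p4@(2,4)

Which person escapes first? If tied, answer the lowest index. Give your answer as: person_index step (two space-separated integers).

Step 1: p0:(4,0)->(3,0) | p1:(1,1)->(0,1) | p2:(3,2)->(2,2) | p3:(2,3)->(1,3) | p4:(2,4)->(1,4)
Step 2: p0:(3,0)->(2,0) | p1:(0,1)->(0,0)->EXIT | p2:(2,2)->(1,2) | p3:(1,3)->(0,3) | p4:(1,4)->(0,4)
Step 3: p0:(2,0)->(1,0) | p1:escaped | p2:(1,2)->(0,2) | p3:(0,3)->(0,2) | p4:(0,4)->(0,3)
Step 4: p0:(1,0)->(0,0)->EXIT | p1:escaped | p2:(0,2)->(0,1) | p3:(0,2)->(0,1) | p4:(0,3)->(0,2)
Step 5: p0:escaped | p1:escaped | p2:(0,1)->(0,0)->EXIT | p3:(0,1)->(0,0)->EXIT | p4:(0,2)->(0,1)
Step 6: p0:escaped | p1:escaped | p2:escaped | p3:escaped | p4:(0,1)->(0,0)->EXIT
Exit steps: [4, 2, 5, 5, 6]
First to escape: p1 at step 2

Answer: 1 2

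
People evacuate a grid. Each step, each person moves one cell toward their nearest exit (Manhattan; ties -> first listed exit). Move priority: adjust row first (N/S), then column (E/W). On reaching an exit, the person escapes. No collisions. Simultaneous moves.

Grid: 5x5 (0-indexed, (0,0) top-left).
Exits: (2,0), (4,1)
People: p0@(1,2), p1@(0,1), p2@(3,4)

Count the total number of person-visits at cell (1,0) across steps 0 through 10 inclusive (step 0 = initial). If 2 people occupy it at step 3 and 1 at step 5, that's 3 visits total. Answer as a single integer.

Step 0: p0@(1,2) p1@(0,1) p2@(3,4) -> at (1,0): 0 [-], cum=0
Step 1: p0@(2,2) p1@(1,1) p2@(4,4) -> at (1,0): 0 [-], cum=0
Step 2: p0@(2,1) p1@(2,1) p2@(4,3) -> at (1,0): 0 [-], cum=0
Step 3: p0@ESC p1@ESC p2@(4,2) -> at (1,0): 0 [-], cum=0
Step 4: p0@ESC p1@ESC p2@ESC -> at (1,0): 0 [-], cum=0
Total visits = 0

Answer: 0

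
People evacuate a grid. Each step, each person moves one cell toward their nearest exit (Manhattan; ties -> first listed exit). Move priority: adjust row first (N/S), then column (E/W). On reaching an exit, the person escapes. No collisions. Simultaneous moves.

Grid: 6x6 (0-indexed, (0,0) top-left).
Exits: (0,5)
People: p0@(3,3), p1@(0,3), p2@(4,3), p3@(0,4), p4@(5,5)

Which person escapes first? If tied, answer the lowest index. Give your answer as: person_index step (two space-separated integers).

Step 1: p0:(3,3)->(2,3) | p1:(0,3)->(0,4) | p2:(4,3)->(3,3) | p3:(0,4)->(0,5)->EXIT | p4:(5,5)->(4,5)
Step 2: p0:(2,3)->(1,3) | p1:(0,4)->(0,5)->EXIT | p2:(3,3)->(2,3) | p3:escaped | p4:(4,5)->(3,5)
Step 3: p0:(1,3)->(0,3) | p1:escaped | p2:(2,3)->(1,3) | p3:escaped | p4:(3,5)->(2,5)
Step 4: p0:(0,3)->(0,4) | p1:escaped | p2:(1,3)->(0,3) | p3:escaped | p4:(2,5)->(1,5)
Step 5: p0:(0,4)->(0,5)->EXIT | p1:escaped | p2:(0,3)->(0,4) | p3:escaped | p4:(1,5)->(0,5)->EXIT
Step 6: p0:escaped | p1:escaped | p2:(0,4)->(0,5)->EXIT | p3:escaped | p4:escaped
Exit steps: [5, 2, 6, 1, 5]
First to escape: p3 at step 1

Answer: 3 1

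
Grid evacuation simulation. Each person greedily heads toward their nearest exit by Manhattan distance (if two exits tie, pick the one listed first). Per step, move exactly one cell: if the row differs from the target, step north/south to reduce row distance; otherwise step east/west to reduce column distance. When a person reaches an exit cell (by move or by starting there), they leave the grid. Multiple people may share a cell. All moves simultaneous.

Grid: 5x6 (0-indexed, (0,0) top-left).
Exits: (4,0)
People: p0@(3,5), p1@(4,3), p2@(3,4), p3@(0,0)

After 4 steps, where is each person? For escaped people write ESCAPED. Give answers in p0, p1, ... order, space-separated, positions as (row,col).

Step 1: p0:(3,5)->(4,5) | p1:(4,3)->(4,2) | p2:(3,4)->(4,4) | p3:(0,0)->(1,0)
Step 2: p0:(4,5)->(4,4) | p1:(4,2)->(4,1) | p2:(4,4)->(4,3) | p3:(1,0)->(2,0)
Step 3: p0:(4,4)->(4,3) | p1:(4,1)->(4,0)->EXIT | p2:(4,3)->(4,2) | p3:(2,0)->(3,0)
Step 4: p0:(4,3)->(4,2) | p1:escaped | p2:(4,2)->(4,1) | p3:(3,0)->(4,0)->EXIT

(4,2) ESCAPED (4,1) ESCAPED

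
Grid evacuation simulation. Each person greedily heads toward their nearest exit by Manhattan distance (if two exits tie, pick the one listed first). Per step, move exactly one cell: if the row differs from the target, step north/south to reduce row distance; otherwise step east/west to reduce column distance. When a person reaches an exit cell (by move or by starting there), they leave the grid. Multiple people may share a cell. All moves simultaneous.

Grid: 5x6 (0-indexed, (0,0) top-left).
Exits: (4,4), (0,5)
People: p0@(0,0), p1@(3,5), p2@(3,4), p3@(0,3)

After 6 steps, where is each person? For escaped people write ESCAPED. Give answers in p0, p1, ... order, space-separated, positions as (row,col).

Step 1: p0:(0,0)->(0,1) | p1:(3,5)->(4,5) | p2:(3,4)->(4,4)->EXIT | p3:(0,3)->(0,4)
Step 2: p0:(0,1)->(0,2) | p1:(4,5)->(4,4)->EXIT | p2:escaped | p3:(0,4)->(0,5)->EXIT
Step 3: p0:(0,2)->(0,3) | p1:escaped | p2:escaped | p3:escaped
Step 4: p0:(0,3)->(0,4) | p1:escaped | p2:escaped | p3:escaped
Step 5: p0:(0,4)->(0,5)->EXIT | p1:escaped | p2:escaped | p3:escaped

ESCAPED ESCAPED ESCAPED ESCAPED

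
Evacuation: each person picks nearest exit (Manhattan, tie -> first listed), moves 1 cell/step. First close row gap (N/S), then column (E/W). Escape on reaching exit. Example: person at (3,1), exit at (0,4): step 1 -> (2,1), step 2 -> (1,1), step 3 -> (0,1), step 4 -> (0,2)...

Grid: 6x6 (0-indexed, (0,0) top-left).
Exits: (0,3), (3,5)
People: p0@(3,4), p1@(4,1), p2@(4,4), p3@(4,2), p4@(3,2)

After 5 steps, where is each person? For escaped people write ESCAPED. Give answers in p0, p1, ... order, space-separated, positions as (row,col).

Step 1: p0:(3,4)->(3,5)->EXIT | p1:(4,1)->(3,1) | p2:(4,4)->(3,4) | p3:(4,2)->(3,2) | p4:(3,2)->(3,3)
Step 2: p0:escaped | p1:(3,1)->(3,2) | p2:(3,4)->(3,5)->EXIT | p3:(3,2)->(3,3) | p4:(3,3)->(3,4)
Step 3: p0:escaped | p1:(3,2)->(3,3) | p2:escaped | p3:(3,3)->(3,4) | p4:(3,4)->(3,5)->EXIT
Step 4: p0:escaped | p1:(3,3)->(3,4) | p2:escaped | p3:(3,4)->(3,5)->EXIT | p4:escaped
Step 5: p0:escaped | p1:(3,4)->(3,5)->EXIT | p2:escaped | p3:escaped | p4:escaped

ESCAPED ESCAPED ESCAPED ESCAPED ESCAPED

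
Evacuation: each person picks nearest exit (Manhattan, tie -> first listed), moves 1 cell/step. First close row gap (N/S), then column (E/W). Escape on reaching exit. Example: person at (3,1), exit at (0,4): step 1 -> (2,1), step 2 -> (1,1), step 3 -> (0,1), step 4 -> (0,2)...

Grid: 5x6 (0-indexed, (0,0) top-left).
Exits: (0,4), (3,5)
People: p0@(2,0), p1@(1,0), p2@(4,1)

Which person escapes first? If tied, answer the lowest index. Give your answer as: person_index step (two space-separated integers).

Answer: 1 5

Derivation:
Step 1: p0:(2,0)->(1,0) | p1:(1,0)->(0,0) | p2:(4,1)->(3,1)
Step 2: p0:(1,0)->(0,0) | p1:(0,0)->(0,1) | p2:(3,1)->(3,2)
Step 3: p0:(0,0)->(0,1) | p1:(0,1)->(0,2) | p2:(3,2)->(3,3)
Step 4: p0:(0,1)->(0,2) | p1:(0,2)->(0,3) | p2:(3,3)->(3,4)
Step 5: p0:(0,2)->(0,3) | p1:(0,3)->(0,4)->EXIT | p2:(3,4)->(3,5)->EXIT
Step 6: p0:(0,3)->(0,4)->EXIT | p1:escaped | p2:escaped
Exit steps: [6, 5, 5]
First to escape: p1 at step 5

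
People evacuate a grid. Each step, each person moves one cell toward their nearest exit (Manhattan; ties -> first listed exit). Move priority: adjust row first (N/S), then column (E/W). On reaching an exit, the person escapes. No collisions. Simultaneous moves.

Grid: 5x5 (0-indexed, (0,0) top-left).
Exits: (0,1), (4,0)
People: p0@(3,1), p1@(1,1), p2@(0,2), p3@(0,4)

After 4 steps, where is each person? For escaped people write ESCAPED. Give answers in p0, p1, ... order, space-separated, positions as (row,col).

Step 1: p0:(3,1)->(4,1) | p1:(1,1)->(0,1)->EXIT | p2:(0,2)->(0,1)->EXIT | p3:(0,4)->(0,3)
Step 2: p0:(4,1)->(4,0)->EXIT | p1:escaped | p2:escaped | p3:(0,3)->(0,2)
Step 3: p0:escaped | p1:escaped | p2:escaped | p3:(0,2)->(0,1)->EXIT

ESCAPED ESCAPED ESCAPED ESCAPED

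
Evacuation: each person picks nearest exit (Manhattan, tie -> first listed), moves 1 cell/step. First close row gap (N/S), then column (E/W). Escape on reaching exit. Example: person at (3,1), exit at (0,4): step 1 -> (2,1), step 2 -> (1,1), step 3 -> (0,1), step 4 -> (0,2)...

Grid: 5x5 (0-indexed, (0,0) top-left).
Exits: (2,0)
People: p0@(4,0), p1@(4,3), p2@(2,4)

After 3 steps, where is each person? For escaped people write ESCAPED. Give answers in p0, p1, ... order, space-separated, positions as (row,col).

Step 1: p0:(4,0)->(3,0) | p1:(4,3)->(3,3) | p2:(2,4)->(2,3)
Step 2: p0:(3,0)->(2,0)->EXIT | p1:(3,3)->(2,3) | p2:(2,3)->(2,2)
Step 3: p0:escaped | p1:(2,3)->(2,2) | p2:(2,2)->(2,1)

ESCAPED (2,2) (2,1)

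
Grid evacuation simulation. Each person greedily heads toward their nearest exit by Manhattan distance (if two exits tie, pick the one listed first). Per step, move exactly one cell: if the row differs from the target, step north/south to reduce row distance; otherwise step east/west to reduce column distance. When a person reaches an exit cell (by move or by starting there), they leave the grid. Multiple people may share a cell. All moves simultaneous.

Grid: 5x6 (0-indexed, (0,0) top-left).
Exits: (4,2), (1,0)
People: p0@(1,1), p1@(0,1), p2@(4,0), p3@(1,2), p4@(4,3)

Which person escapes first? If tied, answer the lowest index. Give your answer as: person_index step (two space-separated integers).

Answer: 0 1

Derivation:
Step 1: p0:(1,1)->(1,0)->EXIT | p1:(0,1)->(1,1) | p2:(4,0)->(4,1) | p3:(1,2)->(1,1) | p4:(4,3)->(4,2)->EXIT
Step 2: p0:escaped | p1:(1,1)->(1,0)->EXIT | p2:(4,1)->(4,2)->EXIT | p3:(1,1)->(1,0)->EXIT | p4:escaped
Exit steps: [1, 2, 2, 2, 1]
First to escape: p0 at step 1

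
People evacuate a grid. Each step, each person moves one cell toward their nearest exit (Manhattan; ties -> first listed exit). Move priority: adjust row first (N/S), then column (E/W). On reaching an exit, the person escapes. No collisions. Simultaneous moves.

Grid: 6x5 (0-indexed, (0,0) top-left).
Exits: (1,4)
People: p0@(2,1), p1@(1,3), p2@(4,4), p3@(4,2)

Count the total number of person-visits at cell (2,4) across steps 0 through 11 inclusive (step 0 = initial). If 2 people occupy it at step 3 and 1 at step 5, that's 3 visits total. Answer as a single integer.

Step 0: p0@(2,1) p1@(1,3) p2@(4,4) p3@(4,2) -> at (2,4): 0 [-], cum=0
Step 1: p0@(1,1) p1@ESC p2@(3,4) p3@(3,2) -> at (2,4): 0 [-], cum=0
Step 2: p0@(1,2) p1@ESC p2@(2,4) p3@(2,2) -> at (2,4): 1 [p2], cum=1
Step 3: p0@(1,3) p1@ESC p2@ESC p3@(1,2) -> at (2,4): 0 [-], cum=1
Step 4: p0@ESC p1@ESC p2@ESC p3@(1,3) -> at (2,4): 0 [-], cum=1
Step 5: p0@ESC p1@ESC p2@ESC p3@ESC -> at (2,4): 0 [-], cum=1
Total visits = 1

Answer: 1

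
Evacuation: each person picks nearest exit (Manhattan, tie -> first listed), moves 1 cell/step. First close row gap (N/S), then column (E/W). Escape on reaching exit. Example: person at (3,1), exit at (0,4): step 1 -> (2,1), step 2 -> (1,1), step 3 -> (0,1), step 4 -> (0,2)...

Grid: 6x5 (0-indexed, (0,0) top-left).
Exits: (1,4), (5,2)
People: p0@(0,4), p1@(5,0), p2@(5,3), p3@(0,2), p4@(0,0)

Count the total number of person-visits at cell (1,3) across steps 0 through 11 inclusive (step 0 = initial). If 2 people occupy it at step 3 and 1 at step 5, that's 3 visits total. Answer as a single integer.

Step 0: p0@(0,4) p1@(5,0) p2@(5,3) p3@(0,2) p4@(0,0) -> at (1,3): 0 [-], cum=0
Step 1: p0@ESC p1@(5,1) p2@ESC p3@(1,2) p4@(1,0) -> at (1,3): 0 [-], cum=0
Step 2: p0@ESC p1@ESC p2@ESC p3@(1,3) p4@(1,1) -> at (1,3): 1 [p3], cum=1
Step 3: p0@ESC p1@ESC p2@ESC p3@ESC p4@(1,2) -> at (1,3): 0 [-], cum=1
Step 4: p0@ESC p1@ESC p2@ESC p3@ESC p4@(1,3) -> at (1,3): 1 [p4], cum=2
Step 5: p0@ESC p1@ESC p2@ESC p3@ESC p4@ESC -> at (1,3): 0 [-], cum=2
Total visits = 2

Answer: 2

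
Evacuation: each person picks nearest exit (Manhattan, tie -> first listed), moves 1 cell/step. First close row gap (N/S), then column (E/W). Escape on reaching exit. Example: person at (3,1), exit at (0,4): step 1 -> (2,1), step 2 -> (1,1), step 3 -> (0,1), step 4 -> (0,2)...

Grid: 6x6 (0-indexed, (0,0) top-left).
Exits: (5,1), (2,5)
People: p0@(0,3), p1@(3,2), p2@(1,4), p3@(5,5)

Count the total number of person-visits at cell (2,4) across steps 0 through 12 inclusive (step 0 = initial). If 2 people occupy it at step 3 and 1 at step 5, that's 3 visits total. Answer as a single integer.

Answer: 2

Derivation:
Step 0: p0@(0,3) p1@(3,2) p2@(1,4) p3@(5,5) -> at (2,4): 0 [-], cum=0
Step 1: p0@(1,3) p1@(4,2) p2@(2,4) p3@(4,5) -> at (2,4): 1 [p2], cum=1
Step 2: p0@(2,3) p1@(5,2) p2@ESC p3@(3,5) -> at (2,4): 0 [-], cum=1
Step 3: p0@(2,4) p1@ESC p2@ESC p3@ESC -> at (2,4): 1 [p0], cum=2
Step 4: p0@ESC p1@ESC p2@ESC p3@ESC -> at (2,4): 0 [-], cum=2
Total visits = 2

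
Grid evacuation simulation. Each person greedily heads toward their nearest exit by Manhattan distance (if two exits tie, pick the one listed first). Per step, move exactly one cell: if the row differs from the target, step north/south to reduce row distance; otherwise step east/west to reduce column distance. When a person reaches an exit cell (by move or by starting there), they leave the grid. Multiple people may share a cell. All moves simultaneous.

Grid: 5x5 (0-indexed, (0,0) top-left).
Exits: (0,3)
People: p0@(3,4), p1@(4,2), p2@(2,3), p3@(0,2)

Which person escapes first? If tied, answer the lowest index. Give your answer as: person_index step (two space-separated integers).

Answer: 3 1

Derivation:
Step 1: p0:(3,4)->(2,4) | p1:(4,2)->(3,2) | p2:(2,3)->(1,3) | p3:(0,2)->(0,3)->EXIT
Step 2: p0:(2,4)->(1,4) | p1:(3,2)->(2,2) | p2:(1,3)->(0,3)->EXIT | p3:escaped
Step 3: p0:(1,4)->(0,4) | p1:(2,2)->(1,2) | p2:escaped | p3:escaped
Step 4: p0:(0,4)->(0,3)->EXIT | p1:(1,2)->(0,2) | p2:escaped | p3:escaped
Step 5: p0:escaped | p1:(0,2)->(0,3)->EXIT | p2:escaped | p3:escaped
Exit steps: [4, 5, 2, 1]
First to escape: p3 at step 1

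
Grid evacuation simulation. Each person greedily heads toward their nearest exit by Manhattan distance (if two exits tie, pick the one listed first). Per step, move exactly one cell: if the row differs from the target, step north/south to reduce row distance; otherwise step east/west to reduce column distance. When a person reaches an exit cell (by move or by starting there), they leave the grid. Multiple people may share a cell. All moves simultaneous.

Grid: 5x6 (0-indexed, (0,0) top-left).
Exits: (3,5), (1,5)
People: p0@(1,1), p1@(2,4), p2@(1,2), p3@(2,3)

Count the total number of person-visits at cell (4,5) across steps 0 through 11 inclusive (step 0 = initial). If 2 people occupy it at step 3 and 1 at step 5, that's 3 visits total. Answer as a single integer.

Step 0: p0@(1,1) p1@(2,4) p2@(1,2) p3@(2,3) -> at (4,5): 0 [-], cum=0
Step 1: p0@(1,2) p1@(3,4) p2@(1,3) p3@(3,3) -> at (4,5): 0 [-], cum=0
Step 2: p0@(1,3) p1@ESC p2@(1,4) p3@(3,4) -> at (4,5): 0 [-], cum=0
Step 3: p0@(1,4) p1@ESC p2@ESC p3@ESC -> at (4,5): 0 [-], cum=0
Step 4: p0@ESC p1@ESC p2@ESC p3@ESC -> at (4,5): 0 [-], cum=0
Total visits = 0

Answer: 0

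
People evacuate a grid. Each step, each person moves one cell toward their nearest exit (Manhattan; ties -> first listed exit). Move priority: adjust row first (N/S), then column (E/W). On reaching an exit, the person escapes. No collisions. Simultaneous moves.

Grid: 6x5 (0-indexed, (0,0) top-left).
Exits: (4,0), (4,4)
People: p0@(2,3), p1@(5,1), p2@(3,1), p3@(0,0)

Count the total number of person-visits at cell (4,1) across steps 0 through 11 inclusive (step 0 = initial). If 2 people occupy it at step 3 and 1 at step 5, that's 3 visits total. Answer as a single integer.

Answer: 2

Derivation:
Step 0: p0@(2,3) p1@(5,1) p2@(3,1) p3@(0,0) -> at (4,1): 0 [-], cum=0
Step 1: p0@(3,3) p1@(4,1) p2@(4,1) p3@(1,0) -> at (4,1): 2 [p1,p2], cum=2
Step 2: p0@(4,3) p1@ESC p2@ESC p3@(2,0) -> at (4,1): 0 [-], cum=2
Step 3: p0@ESC p1@ESC p2@ESC p3@(3,0) -> at (4,1): 0 [-], cum=2
Step 4: p0@ESC p1@ESC p2@ESC p3@ESC -> at (4,1): 0 [-], cum=2
Total visits = 2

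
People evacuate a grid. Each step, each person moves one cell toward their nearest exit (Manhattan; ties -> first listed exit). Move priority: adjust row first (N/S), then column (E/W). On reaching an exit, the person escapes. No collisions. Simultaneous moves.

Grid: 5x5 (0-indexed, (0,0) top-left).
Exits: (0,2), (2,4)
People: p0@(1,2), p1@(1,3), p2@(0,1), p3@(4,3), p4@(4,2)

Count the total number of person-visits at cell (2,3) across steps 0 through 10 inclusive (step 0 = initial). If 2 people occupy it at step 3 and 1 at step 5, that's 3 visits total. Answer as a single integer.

Answer: 1

Derivation:
Step 0: p0@(1,2) p1@(1,3) p2@(0,1) p3@(4,3) p4@(4,2) -> at (2,3): 0 [-], cum=0
Step 1: p0@ESC p1@(0,3) p2@ESC p3@(3,3) p4@(3,2) -> at (2,3): 0 [-], cum=0
Step 2: p0@ESC p1@ESC p2@ESC p3@(2,3) p4@(2,2) -> at (2,3): 1 [p3], cum=1
Step 3: p0@ESC p1@ESC p2@ESC p3@ESC p4@(1,2) -> at (2,3): 0 [-], cum=1
Step 4: p0@ESC p1@ESC p2@ESC p3@ESC p4@ESC -> at (2,3): 0 [-], cum=1
Total visits = 1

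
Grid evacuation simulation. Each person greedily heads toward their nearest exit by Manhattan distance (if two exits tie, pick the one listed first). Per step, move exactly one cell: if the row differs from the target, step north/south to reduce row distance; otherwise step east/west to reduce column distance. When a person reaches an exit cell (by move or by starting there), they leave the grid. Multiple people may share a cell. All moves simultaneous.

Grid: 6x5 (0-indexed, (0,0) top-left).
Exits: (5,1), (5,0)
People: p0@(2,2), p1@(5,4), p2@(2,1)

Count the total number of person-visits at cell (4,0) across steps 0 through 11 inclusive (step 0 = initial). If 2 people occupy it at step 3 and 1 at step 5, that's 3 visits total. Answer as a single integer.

Step 0: p0@(2,2) p1@(5,4) p2@(2,1) -> at (4,0): 0 [-], cum=0
Step 1: p0@(3,2) p1@(5,3) p2@(3,1) -> at (4,0): 0 [-], cum=0
Step 2: p0@(4,2) p1@(5,2) p2@(4,1) -> at (4,0): 0 [-], cum=0
Step 3: p0@(5,2) p1@ESC p2@ESC -> at (4,0): 0 [-], cum=0
Step 4: p0@ESC p1@ESC p2@ESC -> at (4,0): 0 [-], cum=0
Total visits = 0

Answer: 0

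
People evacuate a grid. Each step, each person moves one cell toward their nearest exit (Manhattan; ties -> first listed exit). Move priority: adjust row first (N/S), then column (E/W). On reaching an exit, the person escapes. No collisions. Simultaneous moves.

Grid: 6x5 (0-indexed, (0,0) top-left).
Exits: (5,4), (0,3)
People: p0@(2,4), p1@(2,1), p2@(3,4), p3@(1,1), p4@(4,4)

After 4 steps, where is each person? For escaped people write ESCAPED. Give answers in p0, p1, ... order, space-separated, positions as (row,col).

Step 1: p0:(2,4)->(3,4) | p1:(2,1)->(1,1) | p2:(3,4)->(4,4) | p3:(1,1)->(0,1) | p4:(4,4)->(5,4)->EXIT
Step 2: p0:(3,4)->(4,4) | p1:(1,1)->(0,1) | p2:(4,4)->(5,4)->EXIT | p3:(0,1)->(0,2) | p4:escaped
Step 3: p0:(4,4)->(5,4)->EXIT | p1:(0,1)->(0,2) | p2:escaped | p3:(0,2)->(0,3)->EXIT | p4:escaped
Step 4: p0:escaped | p1:(0,2)->(0,3)->EXIT | p2:escaped | p3:escaped | p4:escaped

ESCAPED ESCAPED ESCAPED ESCAPED ESCAPED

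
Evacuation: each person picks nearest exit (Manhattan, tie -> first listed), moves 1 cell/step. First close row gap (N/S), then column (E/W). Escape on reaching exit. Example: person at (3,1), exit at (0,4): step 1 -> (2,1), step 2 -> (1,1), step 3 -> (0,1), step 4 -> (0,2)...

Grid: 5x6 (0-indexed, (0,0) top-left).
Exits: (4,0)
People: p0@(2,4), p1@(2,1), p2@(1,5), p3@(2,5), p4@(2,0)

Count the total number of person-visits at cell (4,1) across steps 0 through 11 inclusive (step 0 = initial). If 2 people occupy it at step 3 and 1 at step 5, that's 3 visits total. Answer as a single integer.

Answer: 4

Derivation:
Step 0: p0@(2,4) p1@(2,1) p2@(1,5) p3@(2,5) p4@(2,0) -> at (4,1): 0 [-], cum=0
Step 1: p0@(3,4) p1@(3,1) p2@(2,5) p3@(3,5) p4@(3,0) -> at (4,1): 0 [-], cum=0
Step 2: p0@(4,4) p1@(4,1) p2@(3,5) p3@(4,5) p4@ESC -> at (4,1): 1 [p1], cum=1
Step 3: p0@(4,3) p1@ESC p2@(4,5) p3@(4,4) p4@ESC -> at (4,1): 0 [-], cum=1
Step 4: p0@(4,2) p1@ESC p2@(4,4) p3@(4,3) p4@ESC -> at (4,1): 0 [-], cum=1
Step 5: p0@(4,1) p1@ESC p2@(4,3) p3@(4,2) p4@ESC -> at (4,1): 1 [p0], cum=2
Step 6: p0@ESC p1@ESC p2@(4,2) p3@(4,1) p4@ESC -> at (4,1): 1 [p3], cum=3
Step 7: p0@ESC p1@ESC p2@(4,1) p3@ESC p4@ESC -> at (4,1): 1 [p2], cum=4
Step 8: p0@ESC p1@ESC p2@ESC p3@ESC p4@ESC -> at (4,1): 0 [-], cum=4
Total visits = 4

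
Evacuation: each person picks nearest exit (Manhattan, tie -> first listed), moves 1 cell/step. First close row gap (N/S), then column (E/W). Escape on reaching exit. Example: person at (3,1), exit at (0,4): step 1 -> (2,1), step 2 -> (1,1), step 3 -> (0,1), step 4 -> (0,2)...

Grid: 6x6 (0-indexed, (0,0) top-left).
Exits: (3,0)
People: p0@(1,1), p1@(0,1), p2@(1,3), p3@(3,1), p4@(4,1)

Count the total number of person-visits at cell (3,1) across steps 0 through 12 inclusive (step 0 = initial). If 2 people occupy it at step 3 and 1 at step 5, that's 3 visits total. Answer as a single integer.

Answer: 5

Derivation:
Step 0: p0@(1,1) p1@(0,1) p2@(1,3) p3@(3,1) p4@(4,1) -> at (3,1): 1 [p3], cum=1
Step 1: p0@(2,1) p1@(1,1) p2@(2,3) p3@ESC p4@(3,1) -> at (3,1): 1 [p4], cum=2
Step 2: p0@(3,1) p1@(2,1) p2@(3,3) p3@ESC p4@ESC -> at (3,1): 1 [p0], cum=3
Step 3: p0@ESC p1@(3,1) p2@(3,2) p3@ESC p4@ESC -> at (3,1): 1 [p1], cum=4
Step 4: p0@ESC p1@ESC p2@(3,1) p3@ESC p4@ESC -> at (3,1): 1 [p2], cum=5
Step 5: p0@ESC p1@ESC p2@ESC p3@ESC p4@ESC -> at (3,1): 0 [-], cum=5
Total visits = 5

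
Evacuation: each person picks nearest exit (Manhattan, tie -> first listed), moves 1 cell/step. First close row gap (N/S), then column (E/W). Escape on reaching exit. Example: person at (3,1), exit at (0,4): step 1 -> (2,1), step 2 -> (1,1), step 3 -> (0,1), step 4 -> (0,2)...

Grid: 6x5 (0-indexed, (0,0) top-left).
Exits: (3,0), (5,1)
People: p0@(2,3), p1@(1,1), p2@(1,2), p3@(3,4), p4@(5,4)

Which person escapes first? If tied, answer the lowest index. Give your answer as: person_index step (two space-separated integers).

Step 1: p0:(2,3)->(3,3) | p1:(1,1)->(2,1) | p2:(1,2)->(2,2) | p3:(3,4)->(3,3) | p4:(5,4)->(5,3)
Step 2: p0:(3,3)->(3,2) | p1:(2,1)->(3,1) | p2:(2,2)->(3,2) | p3:(3,3)->(3,2) | p4:(5,3)->(5,2)
Step 3: p0:(3,2)->(3,1) | p1:(3,1)->(3,0)->EXIT | p2:(3,2)->(3,1) | p3:(3,2)->(3,1) | p4:(5,2)->(5,1)->EXIT
Step 4: p0:(3,1)->(3,0)->EXIT | p1:escaped | p2:(3,1)->(3,0)->EXIT | p3:(3,1)->(3,0)->EXIT | p4:escaped
Exit steps: [4, 3, 4, 4, 3]
First to escape: p1 at step 3

Answer: 1 3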